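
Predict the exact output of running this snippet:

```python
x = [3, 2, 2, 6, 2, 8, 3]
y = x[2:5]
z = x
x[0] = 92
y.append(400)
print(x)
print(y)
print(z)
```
[92, 2, 2, 6, 2, 8, 3]
[2, 6, 2, 400]
[92, 2, 2, 6, 2, 8, 3]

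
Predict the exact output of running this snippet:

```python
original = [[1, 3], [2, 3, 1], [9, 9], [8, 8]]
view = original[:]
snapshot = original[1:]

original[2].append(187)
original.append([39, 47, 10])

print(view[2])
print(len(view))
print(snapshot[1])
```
[9, 9, 187]
4
[9, 9, 187]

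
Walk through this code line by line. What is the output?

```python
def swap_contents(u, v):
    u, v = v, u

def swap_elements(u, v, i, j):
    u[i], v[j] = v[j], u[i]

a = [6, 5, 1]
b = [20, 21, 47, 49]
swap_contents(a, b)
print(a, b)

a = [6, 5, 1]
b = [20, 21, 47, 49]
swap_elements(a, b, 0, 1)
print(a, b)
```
[6, 5, 1] [20, 21, 47, 49]
[21, 5, 1] [20, 6, 47, 49]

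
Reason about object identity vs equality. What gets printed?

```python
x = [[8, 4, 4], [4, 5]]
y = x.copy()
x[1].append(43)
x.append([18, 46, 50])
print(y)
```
[[8, 4, 4], [4, 5, 43]]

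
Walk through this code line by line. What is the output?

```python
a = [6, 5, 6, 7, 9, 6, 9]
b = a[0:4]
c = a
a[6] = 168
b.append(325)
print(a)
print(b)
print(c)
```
[6, 5, 6, 7, 9, 6, 168]
[6, 5, 6, 7, 325]
[6, 5, 6, 7, 9, 6, 168]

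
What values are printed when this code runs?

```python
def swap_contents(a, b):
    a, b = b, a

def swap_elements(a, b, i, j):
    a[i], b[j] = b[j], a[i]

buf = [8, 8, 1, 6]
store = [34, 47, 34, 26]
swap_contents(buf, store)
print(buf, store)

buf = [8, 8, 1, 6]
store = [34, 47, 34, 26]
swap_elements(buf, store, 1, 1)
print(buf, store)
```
[8, 8, 1, 6] [34, 47, 34, 26]
[8, 47, 1, 6] [34, 8, 34, 26]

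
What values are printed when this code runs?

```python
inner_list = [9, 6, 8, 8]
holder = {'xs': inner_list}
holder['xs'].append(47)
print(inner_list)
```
[9, 6, 8, 8, 47]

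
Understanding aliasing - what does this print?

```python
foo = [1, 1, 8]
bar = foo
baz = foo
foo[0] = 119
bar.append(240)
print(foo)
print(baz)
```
[119, 1, 8, 240]
[119, 1, 8, 240]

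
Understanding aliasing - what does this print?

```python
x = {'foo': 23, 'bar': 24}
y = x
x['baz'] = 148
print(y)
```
{'foo': 23, 'bar': 24, 'baz': 148}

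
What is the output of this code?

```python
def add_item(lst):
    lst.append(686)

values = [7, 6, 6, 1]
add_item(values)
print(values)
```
[7, 6, 6, 1, 686]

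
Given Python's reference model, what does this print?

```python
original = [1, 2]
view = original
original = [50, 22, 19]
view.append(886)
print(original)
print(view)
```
[50, 22, 19]
[1, 2, 886]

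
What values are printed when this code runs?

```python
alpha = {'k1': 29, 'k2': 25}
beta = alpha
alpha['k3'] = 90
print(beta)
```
{'k1': 29, 'k2': 25, 'k3': 90}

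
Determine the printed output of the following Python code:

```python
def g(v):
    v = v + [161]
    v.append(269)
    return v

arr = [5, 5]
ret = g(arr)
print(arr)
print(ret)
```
[5, 5]
[5, 5, 161, 269]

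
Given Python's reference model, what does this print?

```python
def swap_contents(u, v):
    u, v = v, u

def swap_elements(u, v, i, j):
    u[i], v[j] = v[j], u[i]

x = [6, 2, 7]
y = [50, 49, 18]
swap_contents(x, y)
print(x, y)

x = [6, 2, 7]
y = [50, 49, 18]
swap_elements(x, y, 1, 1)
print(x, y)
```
[6, 2, 7] [50, 49, 18]
[6, 49, 7] [50, 2, 18]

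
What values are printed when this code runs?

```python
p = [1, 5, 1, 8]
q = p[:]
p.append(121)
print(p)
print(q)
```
[1, 5, 1, 8, 121]
[1, 5, 1, 8]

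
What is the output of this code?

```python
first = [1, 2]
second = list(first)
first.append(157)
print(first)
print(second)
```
[1, 2, 157]
[1, 2]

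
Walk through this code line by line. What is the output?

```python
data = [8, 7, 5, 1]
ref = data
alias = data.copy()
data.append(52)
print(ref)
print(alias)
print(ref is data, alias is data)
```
[8, 7, 5, 1, 52]
[8, 7, 5, 1]
True False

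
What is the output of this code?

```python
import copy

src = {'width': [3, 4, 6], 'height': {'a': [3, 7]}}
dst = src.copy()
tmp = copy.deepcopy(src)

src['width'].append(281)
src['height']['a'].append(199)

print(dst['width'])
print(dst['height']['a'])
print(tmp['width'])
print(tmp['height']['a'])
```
[3, 4, 6, 281]
[3, 7, 199]
[3, 4, 6]
[3, 7]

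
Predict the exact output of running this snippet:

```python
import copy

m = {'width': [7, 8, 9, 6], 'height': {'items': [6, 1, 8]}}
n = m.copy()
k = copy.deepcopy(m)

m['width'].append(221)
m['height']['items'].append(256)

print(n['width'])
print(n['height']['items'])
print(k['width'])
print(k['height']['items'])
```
[7, 8, 9, 6, 221]
[6, 1, 8, 256]
[7, 8, 9, 6]
[6, 1, 8]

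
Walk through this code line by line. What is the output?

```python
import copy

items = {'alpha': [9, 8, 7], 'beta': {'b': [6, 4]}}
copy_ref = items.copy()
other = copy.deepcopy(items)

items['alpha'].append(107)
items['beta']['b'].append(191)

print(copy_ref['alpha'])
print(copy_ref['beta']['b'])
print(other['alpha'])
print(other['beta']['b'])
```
[9, 8, 7, 107]
[6, 4, 191]
[9, 8, 7]
[6, 4]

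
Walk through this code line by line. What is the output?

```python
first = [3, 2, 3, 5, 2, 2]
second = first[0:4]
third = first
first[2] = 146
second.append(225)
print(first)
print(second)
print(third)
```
[3, 2, 146, 5, 2, 2]
[3, 2, 3, 5, 225]
[3, 2, 146, 5, 2, 2]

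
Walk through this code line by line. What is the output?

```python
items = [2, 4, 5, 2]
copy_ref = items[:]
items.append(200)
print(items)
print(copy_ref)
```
[2, 4, 5, 2, 200]
[2, 4, 5, 2]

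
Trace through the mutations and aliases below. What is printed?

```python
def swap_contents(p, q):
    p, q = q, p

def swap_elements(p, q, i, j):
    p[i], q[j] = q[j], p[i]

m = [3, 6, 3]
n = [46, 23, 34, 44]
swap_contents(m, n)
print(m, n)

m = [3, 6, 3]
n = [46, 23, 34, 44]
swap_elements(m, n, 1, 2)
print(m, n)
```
[3, 6, 3] [46, 23, 34, 44]
[3, 34, 3] [46, 23, 6, 44]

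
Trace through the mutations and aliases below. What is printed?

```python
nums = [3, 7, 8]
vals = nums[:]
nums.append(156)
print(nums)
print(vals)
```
[3, 7, 8, 156]
[3, 7, 8]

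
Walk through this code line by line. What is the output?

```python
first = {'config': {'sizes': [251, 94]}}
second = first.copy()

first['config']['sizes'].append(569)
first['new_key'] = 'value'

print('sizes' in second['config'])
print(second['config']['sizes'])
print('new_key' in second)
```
True
[251, 94, 569]
False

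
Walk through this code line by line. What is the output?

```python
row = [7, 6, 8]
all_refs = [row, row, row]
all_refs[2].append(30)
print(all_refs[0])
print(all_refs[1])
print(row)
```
[7, 6, 8, 30]
[7, 6, 8, 30]
[7, 6, 8, 30]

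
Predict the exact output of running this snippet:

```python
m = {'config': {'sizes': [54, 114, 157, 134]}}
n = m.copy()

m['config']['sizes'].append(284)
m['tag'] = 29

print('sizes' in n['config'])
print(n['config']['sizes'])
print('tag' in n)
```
True
[54, 114, 157, 134, 284]
False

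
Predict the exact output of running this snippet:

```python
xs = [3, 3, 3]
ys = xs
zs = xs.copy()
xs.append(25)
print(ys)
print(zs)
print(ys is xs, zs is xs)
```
[3, 3, 3, 25]
[3, 3, 3]
True False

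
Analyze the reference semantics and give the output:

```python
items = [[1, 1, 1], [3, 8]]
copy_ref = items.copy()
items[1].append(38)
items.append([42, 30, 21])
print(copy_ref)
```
[[1, 1, 1], [3, 8, 38]]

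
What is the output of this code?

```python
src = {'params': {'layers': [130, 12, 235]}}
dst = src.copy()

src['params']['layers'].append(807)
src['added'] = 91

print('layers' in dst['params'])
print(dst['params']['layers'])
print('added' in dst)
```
True
[130, 12, 235, 807]
False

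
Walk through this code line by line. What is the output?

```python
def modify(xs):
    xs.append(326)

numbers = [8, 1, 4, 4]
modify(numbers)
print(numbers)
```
[8, 1, 4, 4, 326]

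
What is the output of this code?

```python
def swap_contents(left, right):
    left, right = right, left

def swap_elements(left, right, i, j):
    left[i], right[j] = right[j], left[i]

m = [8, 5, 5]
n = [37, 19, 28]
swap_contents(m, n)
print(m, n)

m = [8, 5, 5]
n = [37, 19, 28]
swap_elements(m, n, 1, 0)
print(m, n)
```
[8, 5, 5] [37, 19, 28]
[8, 37, 5] [5, 19, 28]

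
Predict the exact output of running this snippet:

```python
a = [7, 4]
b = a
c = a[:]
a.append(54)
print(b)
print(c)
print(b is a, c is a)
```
[7, 4, 54]
[7, 4]
True False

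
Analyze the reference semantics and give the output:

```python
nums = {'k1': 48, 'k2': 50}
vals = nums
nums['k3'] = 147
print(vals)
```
{'k1': 48, 'k2': 50, 'k3': 147}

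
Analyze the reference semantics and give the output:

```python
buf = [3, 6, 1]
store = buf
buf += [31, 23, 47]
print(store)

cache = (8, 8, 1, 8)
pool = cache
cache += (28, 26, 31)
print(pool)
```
[3, 6, 1, 31, 23, 47]
(8, 8, 1, 8)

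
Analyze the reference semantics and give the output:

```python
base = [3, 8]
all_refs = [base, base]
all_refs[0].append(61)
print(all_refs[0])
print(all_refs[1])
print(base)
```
[3, 8, 61]
[3, 8, 61]
[3, 8, 61]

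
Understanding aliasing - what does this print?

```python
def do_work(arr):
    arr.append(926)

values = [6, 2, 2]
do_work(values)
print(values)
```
[6, 2, 2, 926]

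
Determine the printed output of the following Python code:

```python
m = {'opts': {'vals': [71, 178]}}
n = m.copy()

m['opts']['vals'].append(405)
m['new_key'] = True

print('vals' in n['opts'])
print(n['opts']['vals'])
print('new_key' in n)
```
True
[71, 178, 405]
False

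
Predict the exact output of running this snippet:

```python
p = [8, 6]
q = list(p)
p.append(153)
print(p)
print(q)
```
[8, 6, 153]
[8, 6]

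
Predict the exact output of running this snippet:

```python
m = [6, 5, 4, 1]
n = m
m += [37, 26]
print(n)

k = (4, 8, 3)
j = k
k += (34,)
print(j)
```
[6, 5, 4, 1, 37, 26]
(4, 8, 3)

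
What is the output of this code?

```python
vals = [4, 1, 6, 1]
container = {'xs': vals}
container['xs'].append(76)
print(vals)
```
[4, 1, 6, 1, 76]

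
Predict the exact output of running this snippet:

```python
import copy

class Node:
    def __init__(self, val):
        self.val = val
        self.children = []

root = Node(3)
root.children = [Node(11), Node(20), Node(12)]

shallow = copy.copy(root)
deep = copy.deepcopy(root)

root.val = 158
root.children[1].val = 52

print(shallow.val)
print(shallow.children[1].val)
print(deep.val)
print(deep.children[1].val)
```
3
52
3
20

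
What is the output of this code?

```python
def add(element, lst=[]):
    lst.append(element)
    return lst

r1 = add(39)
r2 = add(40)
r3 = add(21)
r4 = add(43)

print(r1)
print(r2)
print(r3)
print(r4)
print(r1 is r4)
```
[39, 40, 21, 43]
[39, 40, 21, 43]
[39, 40, 21, 43]
[39, 40, 21, 43]
True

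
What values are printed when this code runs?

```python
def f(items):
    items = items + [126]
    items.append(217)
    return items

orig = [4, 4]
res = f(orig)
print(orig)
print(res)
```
[4, 4]
[4, 4, 126, 217]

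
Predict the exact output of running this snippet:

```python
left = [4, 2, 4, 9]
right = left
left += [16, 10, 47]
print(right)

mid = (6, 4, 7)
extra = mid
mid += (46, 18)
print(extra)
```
[4, 2, 4, 9, 16, 10, 47]
(6, 4, 7)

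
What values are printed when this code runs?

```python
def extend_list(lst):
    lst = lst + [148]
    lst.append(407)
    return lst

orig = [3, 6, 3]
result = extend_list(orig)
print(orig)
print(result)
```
[3, 6, 3]
[3, 6, 3, 148, 407]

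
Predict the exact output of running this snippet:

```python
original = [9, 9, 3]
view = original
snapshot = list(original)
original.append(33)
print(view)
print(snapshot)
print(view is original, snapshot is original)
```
[9, 9, 3, 33]
[9, 9, 3]
True False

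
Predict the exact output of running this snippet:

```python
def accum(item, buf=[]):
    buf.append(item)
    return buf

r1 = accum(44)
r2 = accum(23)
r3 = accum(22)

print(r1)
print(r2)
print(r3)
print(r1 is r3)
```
[44, 23, 22]
[44, 23, 22]
[44, 23, 22]
True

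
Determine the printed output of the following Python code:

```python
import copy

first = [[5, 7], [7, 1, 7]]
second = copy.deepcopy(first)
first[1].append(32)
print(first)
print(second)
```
[[5, 7], [7, 1, 7, 32]]
[[5, 7], [7, 1, 7]]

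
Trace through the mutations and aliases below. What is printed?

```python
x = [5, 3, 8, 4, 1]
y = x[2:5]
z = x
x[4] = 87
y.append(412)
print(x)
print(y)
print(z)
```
[5, 3, 8, 4, 87]
[8, 4, 1, 412]
[5, 3, 8, 4, 87]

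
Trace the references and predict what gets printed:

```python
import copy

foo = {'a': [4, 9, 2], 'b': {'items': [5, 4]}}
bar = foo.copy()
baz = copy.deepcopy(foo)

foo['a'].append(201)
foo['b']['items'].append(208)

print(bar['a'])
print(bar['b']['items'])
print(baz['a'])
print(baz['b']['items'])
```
[4, 9, 2, 201]
[5, 4, 208]
[4, 9, 2]
[5, 4]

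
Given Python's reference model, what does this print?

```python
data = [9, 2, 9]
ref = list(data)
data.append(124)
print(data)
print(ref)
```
[9, 2, 9, 124]
[9, 2, 9]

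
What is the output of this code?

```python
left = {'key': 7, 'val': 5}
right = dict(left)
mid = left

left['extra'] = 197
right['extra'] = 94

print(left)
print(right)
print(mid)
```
{'key': 7, 'val': 5, 'extra': 197}
{'key': 7, 'val': 5, 'extra': 94}
{'key': 7, 'val': 5, 'extra': 197}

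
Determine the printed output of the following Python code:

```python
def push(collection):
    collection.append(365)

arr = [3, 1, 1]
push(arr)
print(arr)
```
[3, 1, 1, 365]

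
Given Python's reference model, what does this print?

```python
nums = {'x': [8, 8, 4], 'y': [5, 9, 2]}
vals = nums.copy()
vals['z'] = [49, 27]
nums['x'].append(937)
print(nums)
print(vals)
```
{'x': [8, 8, 4, 937], 'y': [5, 9, 2]}
{'x': [8, 8, 4, 937], 'y': [5, 9, 2], 'z': [49, 27]}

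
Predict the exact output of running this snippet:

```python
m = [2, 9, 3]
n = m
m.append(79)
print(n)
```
[2, 9, 3, 79]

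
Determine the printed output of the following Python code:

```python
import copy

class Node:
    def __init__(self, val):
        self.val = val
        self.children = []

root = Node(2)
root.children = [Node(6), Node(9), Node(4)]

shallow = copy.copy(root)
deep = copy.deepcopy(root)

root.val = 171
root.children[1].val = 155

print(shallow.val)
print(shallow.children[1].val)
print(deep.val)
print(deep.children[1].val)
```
2
155
2
9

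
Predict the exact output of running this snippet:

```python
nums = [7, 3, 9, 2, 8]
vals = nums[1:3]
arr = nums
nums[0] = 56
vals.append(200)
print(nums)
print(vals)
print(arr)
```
[56, 3, 9, 2, 8]
[3, 9, 200]
[56, 3, 9, 2, 8]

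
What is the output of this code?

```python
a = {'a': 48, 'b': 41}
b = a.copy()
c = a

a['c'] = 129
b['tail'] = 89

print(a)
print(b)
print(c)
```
{'a': 48, 'b': 41, 'c': 129}
{'a': 48, 'b': 41, 'tail': 89}
{'a': 48, 'b': 41, 'c': 129}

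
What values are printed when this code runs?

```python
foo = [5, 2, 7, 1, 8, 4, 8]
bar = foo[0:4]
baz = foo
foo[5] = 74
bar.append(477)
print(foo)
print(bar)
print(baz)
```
[5, 2, 7, 1, 8, 74, 8]
[5, 2, 7, 1, 477]
[5, 2, 7, 1, 8, 74, 8]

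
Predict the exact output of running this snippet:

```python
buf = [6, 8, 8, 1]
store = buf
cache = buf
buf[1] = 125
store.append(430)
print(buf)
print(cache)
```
[6, 125, 8, 1, 430]
[6, 125, 8, 1, 430]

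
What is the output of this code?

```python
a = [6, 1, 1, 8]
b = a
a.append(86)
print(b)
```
[6, 1, 1, 8, 86]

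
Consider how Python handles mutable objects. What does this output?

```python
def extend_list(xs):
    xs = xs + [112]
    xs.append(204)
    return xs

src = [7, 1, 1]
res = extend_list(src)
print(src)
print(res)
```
[7, 1, 1]
[7, 1, 1, 112, 204]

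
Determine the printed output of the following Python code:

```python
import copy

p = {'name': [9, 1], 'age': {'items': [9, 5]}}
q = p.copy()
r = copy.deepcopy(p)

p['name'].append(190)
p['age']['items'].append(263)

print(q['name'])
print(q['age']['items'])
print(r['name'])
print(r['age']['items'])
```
[9, 1, 190]
[9, 5, 263]
[9, 1]
[9, 5]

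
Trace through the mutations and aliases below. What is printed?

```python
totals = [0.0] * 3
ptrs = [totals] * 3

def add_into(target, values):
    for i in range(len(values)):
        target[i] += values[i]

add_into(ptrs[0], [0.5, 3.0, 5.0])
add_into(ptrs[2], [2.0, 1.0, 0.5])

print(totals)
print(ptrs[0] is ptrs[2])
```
[2.5, 4.0, 5.5]
True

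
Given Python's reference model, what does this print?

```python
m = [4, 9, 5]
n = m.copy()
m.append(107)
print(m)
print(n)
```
[4, 9, 5, 107]
[4, 9, 5]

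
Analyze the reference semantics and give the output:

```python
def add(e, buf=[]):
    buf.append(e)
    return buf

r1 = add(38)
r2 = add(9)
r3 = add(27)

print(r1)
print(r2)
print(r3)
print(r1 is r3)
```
[38, 9, 27]
[38, 9, 27]
[38, 9, 27]
True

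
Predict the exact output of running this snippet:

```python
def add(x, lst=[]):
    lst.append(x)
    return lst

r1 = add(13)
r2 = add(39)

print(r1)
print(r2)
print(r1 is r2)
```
[13, 39]
[13, 39]
True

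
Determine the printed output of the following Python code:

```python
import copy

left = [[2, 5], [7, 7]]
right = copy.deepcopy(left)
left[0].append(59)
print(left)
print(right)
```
[[2, 5, 59], [7, 7]]
[[2, 5], [7, 7]]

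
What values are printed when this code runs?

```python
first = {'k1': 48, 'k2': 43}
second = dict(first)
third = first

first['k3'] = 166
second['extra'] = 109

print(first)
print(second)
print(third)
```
{'k1': 48, 'k2': 43, 'k3': 166}
{'k1': 48, 'k2': 43, 'extra': 109}
{'k1': 48, 'k2': 43, 'k3': 166}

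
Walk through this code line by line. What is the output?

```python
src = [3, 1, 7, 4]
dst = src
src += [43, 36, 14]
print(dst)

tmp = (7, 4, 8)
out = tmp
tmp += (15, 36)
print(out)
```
[3, 1, 7, 4, 43, 36, 14]
(7, 4, 8)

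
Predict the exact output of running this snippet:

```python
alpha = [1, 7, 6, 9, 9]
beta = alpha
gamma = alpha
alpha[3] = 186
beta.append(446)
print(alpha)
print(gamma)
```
[1, 7, 6, 186, 9, 446]
[1, 7, 6, 186, 9, 446]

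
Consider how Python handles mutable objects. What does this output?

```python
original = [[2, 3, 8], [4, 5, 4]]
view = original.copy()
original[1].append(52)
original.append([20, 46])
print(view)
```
[[2, 3, 8], [4, 5, 4, 52]]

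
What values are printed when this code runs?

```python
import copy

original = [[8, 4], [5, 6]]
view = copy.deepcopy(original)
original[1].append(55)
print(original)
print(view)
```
[[8, 4], [5, 6, 55]]
[[8, 4], [5, 6]]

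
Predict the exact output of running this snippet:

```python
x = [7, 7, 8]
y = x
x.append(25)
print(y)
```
[7, 7, 8, 25]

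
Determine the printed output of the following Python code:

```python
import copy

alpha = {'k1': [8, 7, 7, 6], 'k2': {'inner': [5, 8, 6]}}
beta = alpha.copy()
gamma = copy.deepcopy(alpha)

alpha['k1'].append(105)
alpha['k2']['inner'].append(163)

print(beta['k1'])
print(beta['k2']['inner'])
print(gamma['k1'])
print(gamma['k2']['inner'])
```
[8, 7, 7, 6, 105]
[5, 8, 6, 163]
[8, 7, 7, 6]
[5, 8, 6]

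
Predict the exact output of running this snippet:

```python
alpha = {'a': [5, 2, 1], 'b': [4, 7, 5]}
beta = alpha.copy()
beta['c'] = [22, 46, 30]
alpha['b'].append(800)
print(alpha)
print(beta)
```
{'a': [5, 2, 1], 'b': [4, 7, 5, 800]}
{'a': [5, 2, 1], 'b': [4, 7, 5, 800], 'c': [22, 46, 30]}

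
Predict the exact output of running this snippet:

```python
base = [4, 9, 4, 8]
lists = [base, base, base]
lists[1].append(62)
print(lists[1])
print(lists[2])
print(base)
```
[4, 9, 4, 8, 62]
[4, 9, 4, 8, 62]
[4, 9, 4, 8, 62]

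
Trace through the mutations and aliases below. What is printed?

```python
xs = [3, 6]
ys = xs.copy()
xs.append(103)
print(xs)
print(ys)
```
[3, 6, 103]
[3, 6]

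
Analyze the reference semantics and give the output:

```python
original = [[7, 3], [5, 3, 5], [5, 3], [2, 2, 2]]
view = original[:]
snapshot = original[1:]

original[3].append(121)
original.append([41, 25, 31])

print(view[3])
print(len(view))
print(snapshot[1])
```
[2, 2, 2, 121]
4
[5, 3]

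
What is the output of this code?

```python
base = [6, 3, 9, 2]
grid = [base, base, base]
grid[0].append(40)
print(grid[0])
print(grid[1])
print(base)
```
[6, 3, 9, 2, 40]
[6, 3, 9, 2, 40]
[6, 3, 9, 2, 40]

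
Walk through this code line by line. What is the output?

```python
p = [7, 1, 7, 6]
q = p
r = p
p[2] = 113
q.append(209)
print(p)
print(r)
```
[7, 1, 113, 6, 209]
[7, 1, 113, 6, 209]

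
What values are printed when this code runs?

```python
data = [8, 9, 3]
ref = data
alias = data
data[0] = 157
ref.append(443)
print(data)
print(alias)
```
[157, 9, 3, 443]
[157, 9, 3, 443]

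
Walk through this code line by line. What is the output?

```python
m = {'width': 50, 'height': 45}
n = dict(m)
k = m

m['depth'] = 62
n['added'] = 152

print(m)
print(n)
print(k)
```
{'width': 50, 'height': 45, 'depth': 62}
{'width': 50, 'height': 45, 'added': 152}
{'width': 50, 'height': 45, 'depth': 62}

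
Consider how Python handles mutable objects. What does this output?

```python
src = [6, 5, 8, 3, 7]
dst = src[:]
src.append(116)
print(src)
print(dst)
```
[6, 5, 8, 3, 7, 116]
[6, 5, 8, 3, 7]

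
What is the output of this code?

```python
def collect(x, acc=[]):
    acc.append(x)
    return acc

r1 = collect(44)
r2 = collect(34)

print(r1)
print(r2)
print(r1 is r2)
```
[44, 34]
[44, 34]
True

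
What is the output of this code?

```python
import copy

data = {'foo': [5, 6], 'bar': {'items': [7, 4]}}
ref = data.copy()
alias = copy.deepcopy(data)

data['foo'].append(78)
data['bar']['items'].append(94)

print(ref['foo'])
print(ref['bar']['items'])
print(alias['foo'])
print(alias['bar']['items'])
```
[5, 6, 78]
[7, 4, 94]
[5, 6]
[7, 4]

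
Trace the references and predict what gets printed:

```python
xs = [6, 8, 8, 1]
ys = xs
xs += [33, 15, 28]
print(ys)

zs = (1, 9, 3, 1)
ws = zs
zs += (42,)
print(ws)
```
[6, 8, 8, 1, 33, 15, 28]
(1, 9, 3, 1)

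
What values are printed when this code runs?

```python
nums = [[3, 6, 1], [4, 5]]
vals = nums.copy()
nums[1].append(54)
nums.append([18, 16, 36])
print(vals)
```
[[3, 6, 1], [4, 5, 54]]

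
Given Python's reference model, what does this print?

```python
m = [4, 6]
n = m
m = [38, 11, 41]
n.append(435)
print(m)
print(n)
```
[38, 11, 41]
[4, 6, 435]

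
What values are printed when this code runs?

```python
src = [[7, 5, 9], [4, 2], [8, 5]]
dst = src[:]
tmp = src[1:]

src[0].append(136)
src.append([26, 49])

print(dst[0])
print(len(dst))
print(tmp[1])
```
[7, 5, 9, 136]
3
[8, 5]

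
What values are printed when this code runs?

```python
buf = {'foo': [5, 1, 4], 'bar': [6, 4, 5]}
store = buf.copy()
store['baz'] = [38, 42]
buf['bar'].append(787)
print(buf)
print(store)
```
{'foo': [5, 1, 4], 'bar': [6, 4, 5, 787]}
{'foo': [5, 1, 4], 'bar': [6, 4, 5, 787], 'baz': [38, 42]}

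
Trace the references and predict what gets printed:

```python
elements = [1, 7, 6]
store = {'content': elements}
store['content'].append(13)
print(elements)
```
[1, 7, 6, 13]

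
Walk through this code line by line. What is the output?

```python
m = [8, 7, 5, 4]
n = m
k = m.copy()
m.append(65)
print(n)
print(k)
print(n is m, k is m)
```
[8, 7, 5, 4, 65]
[8, 7, 5, 4]
True False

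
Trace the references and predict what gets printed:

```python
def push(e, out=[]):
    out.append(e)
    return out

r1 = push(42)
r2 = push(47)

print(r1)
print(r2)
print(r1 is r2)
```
[42, 47]
[42, 47]
True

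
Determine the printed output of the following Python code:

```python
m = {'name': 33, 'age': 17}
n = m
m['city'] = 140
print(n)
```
{'name': 33, 'age': 17, 'city': 140}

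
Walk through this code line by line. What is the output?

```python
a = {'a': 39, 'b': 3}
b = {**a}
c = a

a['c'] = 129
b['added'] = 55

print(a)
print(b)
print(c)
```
{'a': 39, 'b': 3, 'c': 129}
{'a': 39, 'b': 3, 'added': 55}
{'a': 39, 'b': 3, 'c': 129}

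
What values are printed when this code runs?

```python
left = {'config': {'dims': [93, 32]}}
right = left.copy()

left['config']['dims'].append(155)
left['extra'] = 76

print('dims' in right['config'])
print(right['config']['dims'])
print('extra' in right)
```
True
[93, 32, 155]
False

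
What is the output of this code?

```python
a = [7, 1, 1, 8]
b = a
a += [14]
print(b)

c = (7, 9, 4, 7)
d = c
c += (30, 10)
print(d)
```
[7, 1, 1, 8, 14]
(7, 9, 4, 7)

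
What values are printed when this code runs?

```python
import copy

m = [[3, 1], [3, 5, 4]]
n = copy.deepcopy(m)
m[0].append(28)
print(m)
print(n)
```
[[3, 1, 28], [3, 5, 4]]
[[3, 1], [3, 5, 4]]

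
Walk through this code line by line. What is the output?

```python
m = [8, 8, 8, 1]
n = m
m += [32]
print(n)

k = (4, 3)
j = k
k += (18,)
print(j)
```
[8, 8, 8, 1, 32]
(4, 3)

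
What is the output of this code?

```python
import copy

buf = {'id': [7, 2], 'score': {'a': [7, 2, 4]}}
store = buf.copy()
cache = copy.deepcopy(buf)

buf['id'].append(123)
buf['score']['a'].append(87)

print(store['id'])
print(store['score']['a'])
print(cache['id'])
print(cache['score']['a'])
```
[7, 2, 123]
[7, 2, 4, 87]
[7, 2]
[7, 2, 4]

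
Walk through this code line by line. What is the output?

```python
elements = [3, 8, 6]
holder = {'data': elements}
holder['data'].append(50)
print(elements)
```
[3, 8, 6, 50]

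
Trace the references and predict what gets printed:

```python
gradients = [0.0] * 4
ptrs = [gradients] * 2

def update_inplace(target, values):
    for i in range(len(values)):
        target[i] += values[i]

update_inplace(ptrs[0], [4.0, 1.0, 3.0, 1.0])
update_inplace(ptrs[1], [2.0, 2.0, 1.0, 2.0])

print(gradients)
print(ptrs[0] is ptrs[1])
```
[6.0, 3.0, 4.0, 3.0]
True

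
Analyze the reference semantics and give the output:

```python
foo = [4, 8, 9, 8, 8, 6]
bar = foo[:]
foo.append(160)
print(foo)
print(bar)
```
[4, 8, 9, 8, 8, 6, 160]
[4, 8, 9, 8, 8, 6]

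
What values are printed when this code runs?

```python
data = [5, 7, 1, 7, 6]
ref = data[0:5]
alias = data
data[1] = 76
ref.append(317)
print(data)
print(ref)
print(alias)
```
[5, 76, 1, 7, 6]
[5, 7, 1, 7, 6, 317]
[5, 76, 1, 7, 6]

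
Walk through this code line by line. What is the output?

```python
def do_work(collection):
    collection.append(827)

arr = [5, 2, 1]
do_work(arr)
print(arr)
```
[5, 2, 1, 827]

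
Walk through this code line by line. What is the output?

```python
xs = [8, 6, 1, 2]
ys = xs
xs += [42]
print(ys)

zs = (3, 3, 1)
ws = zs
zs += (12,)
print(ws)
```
[8, 6, 1, 2, 42]
(3, 3, 1)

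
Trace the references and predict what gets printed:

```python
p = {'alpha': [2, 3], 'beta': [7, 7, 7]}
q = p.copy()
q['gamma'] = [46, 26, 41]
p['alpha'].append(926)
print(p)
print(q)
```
{'alpha': [2, 3, 926], 'beta': [7, 7, 7]}
{'alpha': [2, 3, 926], 'beta': [7, 7, 7], 'gamma': [46, 26, 41]}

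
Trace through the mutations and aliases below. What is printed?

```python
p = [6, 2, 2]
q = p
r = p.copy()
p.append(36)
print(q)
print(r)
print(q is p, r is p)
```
[6, 2, 2, 36]
[6, 2, 2]
True False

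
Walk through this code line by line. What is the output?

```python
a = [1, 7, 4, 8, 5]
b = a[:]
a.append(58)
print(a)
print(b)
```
[1, 7, 4, 8, 5, 58]
[1, 7, 4, 8, 5]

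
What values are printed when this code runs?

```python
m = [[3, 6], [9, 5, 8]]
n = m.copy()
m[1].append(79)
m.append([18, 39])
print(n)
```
[[3, 6], [9, 5, 8, 79]]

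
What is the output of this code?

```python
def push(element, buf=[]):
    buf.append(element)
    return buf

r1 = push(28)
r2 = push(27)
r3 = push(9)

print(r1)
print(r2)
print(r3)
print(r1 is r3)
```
[28, 27, 9]
[28, 27, 9]
[28, 27, 9]
True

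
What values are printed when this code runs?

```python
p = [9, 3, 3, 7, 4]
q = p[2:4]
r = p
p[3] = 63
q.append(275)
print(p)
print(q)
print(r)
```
[9, 3, 3, 63, 4]
[3, 7, 275]
[9, 3, 3, 63, 4]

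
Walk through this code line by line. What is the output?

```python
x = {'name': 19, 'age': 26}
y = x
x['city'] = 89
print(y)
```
{'name': 19, 'age': 26, 'city': 89}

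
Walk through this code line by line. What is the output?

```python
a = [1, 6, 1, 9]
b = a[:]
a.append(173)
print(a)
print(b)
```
[1, 6, 1, 9, 173]
[1, 6, 1, 9]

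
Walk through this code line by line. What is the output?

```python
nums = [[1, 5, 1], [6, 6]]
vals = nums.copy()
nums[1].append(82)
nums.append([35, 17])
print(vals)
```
[[1, 5, 1], [6, 6, 82]]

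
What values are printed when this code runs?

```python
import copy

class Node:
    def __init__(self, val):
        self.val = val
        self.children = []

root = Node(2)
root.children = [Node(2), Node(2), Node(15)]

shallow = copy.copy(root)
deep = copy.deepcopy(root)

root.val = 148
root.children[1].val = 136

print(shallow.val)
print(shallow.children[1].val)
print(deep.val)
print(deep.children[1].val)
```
2
136
2
2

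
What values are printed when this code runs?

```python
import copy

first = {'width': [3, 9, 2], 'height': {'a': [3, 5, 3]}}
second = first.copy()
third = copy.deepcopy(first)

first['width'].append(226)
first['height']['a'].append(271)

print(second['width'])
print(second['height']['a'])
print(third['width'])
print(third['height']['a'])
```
[3, 9, 2, 226]
[3, 5, 3, 271]
[3, 9, 2]
[3, 5, 3]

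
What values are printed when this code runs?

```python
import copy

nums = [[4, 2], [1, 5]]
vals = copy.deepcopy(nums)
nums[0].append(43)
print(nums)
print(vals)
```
[[4, 2, 43], [1, 5]]
[[4, 2], [1, 5]]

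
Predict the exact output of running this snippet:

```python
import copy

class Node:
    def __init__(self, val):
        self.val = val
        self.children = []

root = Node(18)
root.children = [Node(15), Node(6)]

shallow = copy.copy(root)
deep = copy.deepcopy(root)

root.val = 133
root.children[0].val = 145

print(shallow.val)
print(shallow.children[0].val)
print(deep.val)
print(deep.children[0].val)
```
18
145
18
15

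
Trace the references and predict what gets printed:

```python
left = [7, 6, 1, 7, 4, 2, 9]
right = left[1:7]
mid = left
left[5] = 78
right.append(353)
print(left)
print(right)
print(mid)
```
[7, 6, 1, 7, 4, 78, 9]
[6, 1, 7, 4, 2, 9, 353]
[7, 6, 1, 7, 4, 78, 9]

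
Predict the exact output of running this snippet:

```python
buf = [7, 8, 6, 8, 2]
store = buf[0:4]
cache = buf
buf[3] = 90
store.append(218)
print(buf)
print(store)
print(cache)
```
[7, 8, 6, 90, 2]
[7, 8, 6, 8, 218]
[7, 8, 6, 90, 2]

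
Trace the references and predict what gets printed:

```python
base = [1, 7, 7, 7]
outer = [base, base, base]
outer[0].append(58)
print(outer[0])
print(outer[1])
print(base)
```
[1, 7, 7, 7, 58]
[1, 7, 7, 7, 58]
[1, 7, 7, 7, 58]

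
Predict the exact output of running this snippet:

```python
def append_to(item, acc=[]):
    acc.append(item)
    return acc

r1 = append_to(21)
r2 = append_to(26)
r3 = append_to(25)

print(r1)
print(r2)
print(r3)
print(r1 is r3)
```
[21, 26, 25]
[21, 26, 25]
[21, 26, 25]
True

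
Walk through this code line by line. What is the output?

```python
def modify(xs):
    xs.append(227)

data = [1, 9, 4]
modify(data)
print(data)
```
[1, 9, 4, 227]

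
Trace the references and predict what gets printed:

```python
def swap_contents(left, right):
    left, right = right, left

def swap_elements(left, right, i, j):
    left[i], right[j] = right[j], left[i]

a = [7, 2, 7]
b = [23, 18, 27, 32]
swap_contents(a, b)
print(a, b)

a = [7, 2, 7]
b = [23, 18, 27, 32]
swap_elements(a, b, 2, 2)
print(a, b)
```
[7, 2, 7] [23, 18, 27, 32]
[7, 2, 27] [23, 18, 7, 32]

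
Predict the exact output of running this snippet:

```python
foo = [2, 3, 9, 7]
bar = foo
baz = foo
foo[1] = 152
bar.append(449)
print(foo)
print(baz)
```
[2, 152, 9, 7, 449]
[2, 152, 9, 7, 449]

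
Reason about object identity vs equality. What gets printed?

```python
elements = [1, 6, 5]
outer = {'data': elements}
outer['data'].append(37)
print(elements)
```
[1, 6, 5, 37]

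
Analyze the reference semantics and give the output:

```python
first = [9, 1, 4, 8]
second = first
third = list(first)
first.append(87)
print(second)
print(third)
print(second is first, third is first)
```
[9, 1, 4, 8, 87]
[9, 1, 4, 8]
True False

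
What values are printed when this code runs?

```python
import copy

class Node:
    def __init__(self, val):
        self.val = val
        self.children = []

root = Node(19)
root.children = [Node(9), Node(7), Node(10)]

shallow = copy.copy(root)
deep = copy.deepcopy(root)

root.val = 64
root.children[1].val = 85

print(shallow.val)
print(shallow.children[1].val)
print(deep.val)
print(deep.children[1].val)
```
19
85
19
7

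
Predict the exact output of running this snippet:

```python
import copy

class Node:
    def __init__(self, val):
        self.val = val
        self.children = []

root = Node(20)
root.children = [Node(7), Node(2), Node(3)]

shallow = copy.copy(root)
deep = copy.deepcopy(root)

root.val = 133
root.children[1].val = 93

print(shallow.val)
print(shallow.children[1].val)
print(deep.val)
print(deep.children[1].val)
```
20
93
20
2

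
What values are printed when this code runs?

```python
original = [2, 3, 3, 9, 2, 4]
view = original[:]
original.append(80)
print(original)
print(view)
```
[2, 3, 3, 9, 2, 4, 80]
[2, 3, 3, 9, 2, 4]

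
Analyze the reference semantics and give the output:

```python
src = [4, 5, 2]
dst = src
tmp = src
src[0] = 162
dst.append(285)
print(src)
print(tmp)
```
[162, 5, 2, 285]
[162, 5, 2, 285]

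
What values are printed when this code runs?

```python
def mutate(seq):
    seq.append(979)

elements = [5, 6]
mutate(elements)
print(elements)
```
[5, 6, 979]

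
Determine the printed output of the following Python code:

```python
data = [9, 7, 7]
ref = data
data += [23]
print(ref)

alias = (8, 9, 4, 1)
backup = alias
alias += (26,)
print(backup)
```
[9, 7, 7, 23]
(8, 9, 4, 1)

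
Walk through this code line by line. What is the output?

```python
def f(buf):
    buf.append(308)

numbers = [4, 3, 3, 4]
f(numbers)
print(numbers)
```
[4, 3, 3, 4, 308]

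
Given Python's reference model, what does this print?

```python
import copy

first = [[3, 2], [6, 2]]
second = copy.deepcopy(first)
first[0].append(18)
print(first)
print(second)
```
[[3, 2, 18], [6, 2]]
[[3, 2], [6, 2]]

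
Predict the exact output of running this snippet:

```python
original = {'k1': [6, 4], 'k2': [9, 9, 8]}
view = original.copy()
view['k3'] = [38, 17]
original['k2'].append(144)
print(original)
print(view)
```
{'k1': [6, 4], 'k2': [9, 9, 8, 144]}
{'k1': [6, 4], 'k2': [9, 9, 8, 144], 'k3': [38, 17]}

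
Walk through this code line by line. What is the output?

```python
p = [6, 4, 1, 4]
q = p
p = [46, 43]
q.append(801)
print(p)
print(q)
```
[46, 43]
[6, 4, 1, 4, 801]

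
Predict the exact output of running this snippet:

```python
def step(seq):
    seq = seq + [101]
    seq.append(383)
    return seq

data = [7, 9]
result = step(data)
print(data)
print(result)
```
[7, 9]
[7, 9, 101, 383]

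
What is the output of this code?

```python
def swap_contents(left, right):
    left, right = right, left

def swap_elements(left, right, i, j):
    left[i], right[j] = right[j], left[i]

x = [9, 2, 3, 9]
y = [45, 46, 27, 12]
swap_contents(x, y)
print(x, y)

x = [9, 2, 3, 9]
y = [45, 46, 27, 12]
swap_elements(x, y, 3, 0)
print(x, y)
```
[9, 2, 3, 9] [45, 46, 27, 12]
[9, 2, 3, 45] [9, 46, 27, 12]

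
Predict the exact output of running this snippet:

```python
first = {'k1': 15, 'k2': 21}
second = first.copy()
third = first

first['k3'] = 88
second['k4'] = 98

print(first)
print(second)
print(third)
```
{'k1': 15, 'k2': 21, 'k3': 88}
{'k1': 15, 'k2': 21, 'k4': 98}
{'k1': 15, 'k2': 21, 'k3': 88}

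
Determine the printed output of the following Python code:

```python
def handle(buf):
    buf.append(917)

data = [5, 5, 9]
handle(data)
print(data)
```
[5, 5, 9, 917]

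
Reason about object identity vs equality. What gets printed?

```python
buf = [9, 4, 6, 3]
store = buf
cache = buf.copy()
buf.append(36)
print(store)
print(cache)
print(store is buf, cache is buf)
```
[9, 4, 6, 3, 36]
[9, 4, 6, 3]
True False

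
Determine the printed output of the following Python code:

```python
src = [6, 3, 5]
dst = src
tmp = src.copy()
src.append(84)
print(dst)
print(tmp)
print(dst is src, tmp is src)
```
[6, 3, 5, 84]
[6, 3, 5]
True False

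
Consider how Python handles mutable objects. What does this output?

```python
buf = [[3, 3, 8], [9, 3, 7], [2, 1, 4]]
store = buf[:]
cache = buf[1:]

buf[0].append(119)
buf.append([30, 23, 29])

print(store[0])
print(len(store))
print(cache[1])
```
[3, 3, 8, 119]
3
[2, 1, 4]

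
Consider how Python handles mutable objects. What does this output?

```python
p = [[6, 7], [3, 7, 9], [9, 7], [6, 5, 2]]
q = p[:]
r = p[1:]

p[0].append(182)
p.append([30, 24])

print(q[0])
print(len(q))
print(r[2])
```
[6, 7, 182]
4
[6, 5, 2]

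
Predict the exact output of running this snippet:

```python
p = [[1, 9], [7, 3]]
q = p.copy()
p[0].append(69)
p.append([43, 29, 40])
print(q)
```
[[1, 9, 69], [7, 3]]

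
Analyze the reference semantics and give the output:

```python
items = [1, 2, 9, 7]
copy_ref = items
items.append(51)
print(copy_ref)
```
[1, 2, 9, 7, 51]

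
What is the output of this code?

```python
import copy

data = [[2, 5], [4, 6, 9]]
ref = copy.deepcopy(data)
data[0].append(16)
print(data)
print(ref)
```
[[2, 5, 16], [4, 6, 9]]
[[2, 5], [4, 6, 9]]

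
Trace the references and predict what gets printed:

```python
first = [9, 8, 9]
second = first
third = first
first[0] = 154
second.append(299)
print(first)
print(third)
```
[154, 8, 9, 299]
[154, 8, 9, 299]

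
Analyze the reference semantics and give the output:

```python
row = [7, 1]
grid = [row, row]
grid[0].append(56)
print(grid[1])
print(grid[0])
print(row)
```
[7, 1, 56]
[7, 1, 56]
[7, 1, 56]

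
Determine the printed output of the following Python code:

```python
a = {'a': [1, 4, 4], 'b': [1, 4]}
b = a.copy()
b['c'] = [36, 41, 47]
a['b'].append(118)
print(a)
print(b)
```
{'a': [1, 4, 4], 'b': [1, 4, 118]}
{'a': [1, 4, 4], 'b': [1, 4, 118], 'c': [36, 41, 47]}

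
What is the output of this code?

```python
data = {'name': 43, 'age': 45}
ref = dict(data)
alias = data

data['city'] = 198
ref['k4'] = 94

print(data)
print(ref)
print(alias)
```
{'name': 43, 'age': 45, 'city': 198}
{'name': 43, 'age': 45, 'k4': 94}
{'name': 43, 'age': 45, 'city': 198}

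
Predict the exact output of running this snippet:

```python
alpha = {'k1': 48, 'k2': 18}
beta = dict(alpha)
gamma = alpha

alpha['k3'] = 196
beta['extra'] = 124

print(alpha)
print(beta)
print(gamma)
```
{'k1': 48, 'k2': 18, 'k3': 196}
{'k1': 48, 'k2': 18, 'extra': 124}
{'k1': 48, 'k2': 18, 'k3': 196}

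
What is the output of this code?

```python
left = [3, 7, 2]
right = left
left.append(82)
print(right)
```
[3, 7, 2, 82]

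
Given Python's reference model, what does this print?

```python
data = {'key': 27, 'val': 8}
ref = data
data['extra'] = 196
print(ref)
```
{'key': 27, 'val': 8, 'extra': 196}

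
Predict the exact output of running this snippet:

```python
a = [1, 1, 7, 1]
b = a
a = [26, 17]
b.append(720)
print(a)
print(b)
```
[26, 17]
[1, 1, 7, 1, 720]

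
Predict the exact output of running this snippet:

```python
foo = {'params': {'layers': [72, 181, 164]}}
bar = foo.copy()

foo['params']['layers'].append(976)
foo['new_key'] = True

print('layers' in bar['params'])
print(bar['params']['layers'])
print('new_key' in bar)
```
True
[72, 181, 164, 976]
False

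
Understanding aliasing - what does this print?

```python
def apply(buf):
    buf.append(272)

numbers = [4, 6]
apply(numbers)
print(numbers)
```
[4, 6, 272]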